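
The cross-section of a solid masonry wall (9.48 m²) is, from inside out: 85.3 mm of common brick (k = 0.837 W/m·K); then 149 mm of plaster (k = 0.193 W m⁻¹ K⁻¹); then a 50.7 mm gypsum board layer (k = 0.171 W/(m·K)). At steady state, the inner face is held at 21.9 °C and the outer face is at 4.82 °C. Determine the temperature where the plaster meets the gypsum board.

Series thermal resistances, inner to outer:
  R_common brick = L/(kA) = 0.0853/(0.837·9.48) = 0.01075 K/W
  R_plaster = L/(kA) = 0.149/(0.193·9.48) = 0.08144 K/W
  R_gypsum board = L/(kA) = 0.0507/(0.171·9.48) = 0.03128 K/W
ΣR = 0.01075 + 0.08144 + 0.03128 = 0.1235 K/W
Q = ΔT/ΣR = (21.9 °C − 4.82 °C)/0.1235 = 138.3 W
From the inner boundary to the plaster/gypsum board interface, ΣR_partial = 0.09219 K/W.
T_interface = T_in − Q·ΣR_partial = 21.9 °C − (138.3)(0.09219) = 9.15 °C

T = 9.15 °C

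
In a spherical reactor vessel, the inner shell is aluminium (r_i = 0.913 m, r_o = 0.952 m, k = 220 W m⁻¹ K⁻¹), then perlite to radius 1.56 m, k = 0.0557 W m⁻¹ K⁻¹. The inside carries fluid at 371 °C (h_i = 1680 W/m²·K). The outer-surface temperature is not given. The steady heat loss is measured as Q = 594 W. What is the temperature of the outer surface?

T_out = 23.5 °C

Series resistances:
  R_conv,in = 1/(4πr²h) = 1/(4π·0.913²·1680) = 5.682×10^-5 K/W
  R_aluminium = (1/0.913 − 1/0.952)/(4πk) = 0.04487/(4π·220) = 1.623×10^-5 K/W
  R_perlite = (1/0.952 − 1/1.56)/(4πk) = 0.4094/(4π·0.0557) = 0.5849 K/W
ΣR = 0.5850 K/W
ΔT = Q·ΣR = 594 × 0.5850 = 347.5 K
Heat flows outward, so T_out = T_in − ΔT = 371 − 347.5 = 23.5 °C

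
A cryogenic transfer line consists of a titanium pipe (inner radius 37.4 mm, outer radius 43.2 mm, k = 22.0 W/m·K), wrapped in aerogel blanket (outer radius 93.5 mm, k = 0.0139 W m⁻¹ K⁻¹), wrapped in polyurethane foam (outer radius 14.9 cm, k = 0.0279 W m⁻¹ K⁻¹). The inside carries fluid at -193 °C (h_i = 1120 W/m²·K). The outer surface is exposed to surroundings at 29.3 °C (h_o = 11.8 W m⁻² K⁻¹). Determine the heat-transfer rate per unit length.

Q' = 19.2 W/m

Series thermal resistances, inner to outer:
  R'_conv,in = 1/(2πr h) = 1/(2π·0.0374·1120) = 0.003800 m·K/W
  R'_titanium = ln(0.0432/0.0374)/(2πk) = 0.1442/(2π·22.0) = 0.001043 m·K/W
  R'_aerogel blanket = ln(0.0935/0.0432)/(2πk) = 0.7721/(2π·0.0139) = 8.841 m·K/W
  R'_polyurethane foam = ln(0.149/0.0935)/(2πk) = 0.4660/(2π·0.0279) = 2.658 m·K/W
  R'_conv,out = 1/(2πr h) = 1/(2π·0.149·11.8) = 0.09052 m·K/W
ΣR = 0.003800 + 0.001043 + 8.841 + 2.658 + 0.09052 = 11.59 m·K/W
Q' = ΔT/ΣR = (-193 °C − 29.3 °C)/11.59 = -19.2 W/m
(Negative Q' ⇒ heat flows inward; heat gain = 19.2 W/m.)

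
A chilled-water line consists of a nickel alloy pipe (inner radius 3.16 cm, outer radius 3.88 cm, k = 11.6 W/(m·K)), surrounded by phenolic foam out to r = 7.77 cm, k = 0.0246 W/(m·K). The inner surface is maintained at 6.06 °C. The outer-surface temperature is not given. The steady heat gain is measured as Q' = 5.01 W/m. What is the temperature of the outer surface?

Sum the resistances:
  R'_nickel alloy = ln(0.0388/0.0316)/(2πk) = 0.2053/(2π·11.6) = 0.002816 m·K/W
  R'_phenolic foam = ln(0.0777/0.0388)/(2πk) = 0.6944/(2π·0.0246) = 4.493 m·K/W
ΣR = 4.496 m·K/W
ΔT = Q'·ΣR = 5.01 × 4.496 = 22.52 K
Heat flows inward, so T_out = T_in + ΔT = 6.06 + 22.52 = 28.6 °C

T_out = 28.6 °C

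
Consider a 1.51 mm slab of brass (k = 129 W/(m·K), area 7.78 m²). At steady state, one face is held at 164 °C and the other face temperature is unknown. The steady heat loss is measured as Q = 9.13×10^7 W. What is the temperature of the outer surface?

T_out = 26.6 °C

Series resistances:
  R_brass = L/(kA) = 0.00151/(129·7.78) = 1.505×10^-6 K/W
ΣR = 1.505×10^-6 K/W
ΔT = Q·ΣR = 9.13×10^7 × 1.505×10^-6 = 137.4 K
Heat flows outward, so T_out = T_in − ΔT = 164 − 137.4 = 26.6 °C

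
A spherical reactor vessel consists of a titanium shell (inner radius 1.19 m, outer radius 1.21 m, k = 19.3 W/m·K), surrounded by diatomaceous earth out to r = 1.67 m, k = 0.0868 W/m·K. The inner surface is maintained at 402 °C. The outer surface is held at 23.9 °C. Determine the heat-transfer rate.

Q = 1810 W

Series thermal resistances, inner to outer:
  R_titanium = (1/1.19 − 1/1.21)/(4πk) = 0.01389/(4π·19.3) = 5.727×10^-5 K/W
  R_diatomaceous earth = (1/1.21 − 1/1.67)/(4πk) = 0.2276/(4π·0.0868) = 0.2087 K/W
ΣR = 5.727×10^-5 + 0.2087 = 0.2088 K/W
Q = ΔT/ΣR = (402 °C − 23.9 °C)/0.2088 = 1810 W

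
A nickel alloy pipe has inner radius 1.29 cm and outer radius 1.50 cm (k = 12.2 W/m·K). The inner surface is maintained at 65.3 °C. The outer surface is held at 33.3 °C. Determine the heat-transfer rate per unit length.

Q' = 2πk·ΔT/ln(r₂/r₁) = 2π × 12.2 × 32 / ln(0.0150/0.0129) = 16300 W/m

Q' = 16.3 kW/m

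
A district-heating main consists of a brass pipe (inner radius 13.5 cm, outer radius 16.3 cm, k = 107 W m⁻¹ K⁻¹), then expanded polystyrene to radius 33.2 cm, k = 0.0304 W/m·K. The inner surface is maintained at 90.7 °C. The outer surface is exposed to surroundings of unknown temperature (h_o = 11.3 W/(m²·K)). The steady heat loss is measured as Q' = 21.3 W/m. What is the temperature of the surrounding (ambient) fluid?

T_out = 10.5 °C

Sum the resistances:
  R'_brass = ln(0.163/0.135)/(2πk) = 0.1885/(2π·107) = 2.803×10^-4 m·K/W
  R'_expanded polystyrene = ln(0.332/0.163)/(2πk) = 0.7114/(2π·0.0304) = 3.724 m·K/W
  R'_conv,out = 1/(2πr h) = 1/(2π·0.332·11.3) = 0.04242 m·K/W
ΣR = 3.767 m·K/W
ΔT = Q'·ΣR = 21.3 × 3.767 = 80.24 K
Heat flows outward, so T_out = T_in − ΔT = 90.7 − 80.24 = 10.5 °C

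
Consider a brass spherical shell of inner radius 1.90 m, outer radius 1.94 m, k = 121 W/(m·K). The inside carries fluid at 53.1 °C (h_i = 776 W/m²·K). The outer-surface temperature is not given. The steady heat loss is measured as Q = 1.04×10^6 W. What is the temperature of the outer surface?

Sum the resistances:
  R_conv,in = 1/(4πr²h) = 1/(4π·1.90²·776) = 2.841×10^-5 K/W
  R_brass = (1/1.90 − 1/1.94)/(4πk) = 0.01085/(4π·121) = 7.137×10^-6 K/W
ΣR = 3.554×10^-5 K/W
ΔT = Q·ΣR = 1.04×10^6 × 3.554×10^-5 = 36.96 K
Heat flows outward, so T_out = T_in − ΔT = 53.1 − 36.96 = 16.1 °C

T_out = 16.1 °C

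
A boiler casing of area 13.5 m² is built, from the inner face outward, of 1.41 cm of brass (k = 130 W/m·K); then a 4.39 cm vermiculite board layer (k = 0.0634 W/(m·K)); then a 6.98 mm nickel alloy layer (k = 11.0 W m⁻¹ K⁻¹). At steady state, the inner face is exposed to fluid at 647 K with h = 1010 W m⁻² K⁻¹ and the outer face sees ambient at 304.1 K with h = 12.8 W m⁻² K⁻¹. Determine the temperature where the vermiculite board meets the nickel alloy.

Series thermal resistances, inner to outer:
  R_conv,in = 1/(hA) = 1/(1010·13.5) = 7.334×10^-5 K/W
  R_brass = L/(kA) = 0.0141/(130·13.5) = 8.034×10^-6 K/W
  R_vermiculite board = L/(kA) = 0.0439/(0.0634·13.5) = 0.05129 K/W
  R_nickel alloy = L/(kA) = 0.00698/(11.0·13.5) = 4.700×10^-5 K/W
  R_conv,out = 1/(hA) = 1/(12.8·13.5) = 0.005787 K/W
ΣR = 7.334×10^-5 + 8.034×10^-6 + 0.05129 + 4.700×10^-5 + 0.005787 = 0.05721 K/W
Q = ΔT/ΣR = (647 K − 304.1 K)/0.05721 = 5994 W
From the inner boundary to the vermiculite board/nickel alloy interface, ΣR_partial = 0.05137 K/W.
T_interface = T_in − Q·ΣR_partial = 647 K − (5994)(0.05137) = 339.1 K

T = 339.1 K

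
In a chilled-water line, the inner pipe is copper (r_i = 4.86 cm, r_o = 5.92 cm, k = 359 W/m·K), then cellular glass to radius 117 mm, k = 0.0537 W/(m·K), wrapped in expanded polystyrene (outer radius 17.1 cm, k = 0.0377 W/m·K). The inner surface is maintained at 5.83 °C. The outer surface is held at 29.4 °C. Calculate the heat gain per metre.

Q' = 6.51 W/m

Series thermal resistances, inner to outer:
  R'_copper = ln(0.0592/0.0486)/(2πk) = 0.1973/(2π·359) = 8.747×10^-5 m·K/W
  R'_cellular glass = ln(0.117/0.0592)/(2πk) = 0.6813/(2π·0.0537) = 2.019 m·K/W
  R'_expanded polystyrene = ln(0.171/0.117)/(2πk) = 0.3795/(2π·0.0377) = 1.602 m·K/W
ΣR = 8.747×10^-5 + 2.019 + 1.602 = 3.621 m·K/W
Q' = ΔT/ΣR = (5.83 °C − 29.4 °C)/3.621 = -6.51 W/m
(Negative Q' ⇒ heat flows inward; heat gain = 6.51 W/m.)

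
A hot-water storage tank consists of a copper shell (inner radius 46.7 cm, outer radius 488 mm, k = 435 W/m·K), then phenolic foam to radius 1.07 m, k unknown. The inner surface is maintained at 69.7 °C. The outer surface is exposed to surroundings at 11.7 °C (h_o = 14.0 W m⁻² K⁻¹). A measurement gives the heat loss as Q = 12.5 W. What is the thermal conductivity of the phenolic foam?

ΣR = ΔT/Q = |69.7 − 11.7|/12.5 = 4.640 K/W
Known resistances:
  R_copper = (1/0.467 − 1/0.488)/(4πk) = 0.09215/(4π·435) = 1.686×10^-5 K/W
  R_conv,out = 1/(4πr²h) = 1/(4π·1.07²·14.0) = 0.004965 K/W
R_phenolic foam = ΣR − ΣR_known = 4.640 − 0.004982 = 4.635 K/W
(1/r₁−1/r₂)/(4πk) = 4.635 ⇒ k = 1.115/(4π·4.635) = 0.0191 W/m·K

k = 0.0191 W/m·K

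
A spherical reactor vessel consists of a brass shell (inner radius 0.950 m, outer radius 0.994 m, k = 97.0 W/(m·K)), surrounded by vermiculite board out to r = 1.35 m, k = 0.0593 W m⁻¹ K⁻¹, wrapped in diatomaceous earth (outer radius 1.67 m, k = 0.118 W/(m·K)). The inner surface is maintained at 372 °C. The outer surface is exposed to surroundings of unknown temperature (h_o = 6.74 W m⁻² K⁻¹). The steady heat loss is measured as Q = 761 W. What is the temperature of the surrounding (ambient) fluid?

T_out = 25.0 °C

Sum the resistances:
  R_brass = (1/0.950 − 1/0.994)/(4πk) = 0.04660/(4π·97.0) = 3.823×10^-5 K/W
  R_vermiculite board = (1/0.994 − 1/1.35)/(4πk) = 0.2653/(4π·0.0593) = 0.3560 K/W
  R_diatomaceous earth = (1/1.35 − 1/1.67)/(4πk) = 0.1419/(4π·0.118) = 0.09572 K/W
  R_conv,out = 1/(4πr²h) = 1/(4π·1.67²·6.74) = 0.004233 K/W
ΣR = 0.4560 K/W
ΔT = Q·ΣR = 761 × 0.4560 = 347.0 K
Heat flows outward, so T_out = T_in − ΔT = 372 − 347.0 = 25.0 °C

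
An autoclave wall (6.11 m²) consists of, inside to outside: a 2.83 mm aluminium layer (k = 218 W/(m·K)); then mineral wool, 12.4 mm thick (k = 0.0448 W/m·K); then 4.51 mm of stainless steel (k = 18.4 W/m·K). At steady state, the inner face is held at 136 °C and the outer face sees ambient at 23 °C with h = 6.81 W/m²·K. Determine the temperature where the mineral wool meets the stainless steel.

T = 62.2 °C

Series thermal resistances, inner to outer:
  R_aluminium = L/(kA) = 0.00283/(218·6.11) = 2.125×10^-6 K/W
  R_mineral wool = L/(kA) = 0.0124/(0.0448·6.11) = 0.04530 K/W
  R_stainless steel = L/(kA) = 0.00451/(18.4·6.11) = 4.012×10^-5 K/W
  R_conv,out = 1/(hA) = 1/(6.81·6.11) = 0.02403 K/W
ΣR = 2.125×10^-6 + 0.04530 + 4.012×10^-5 + 0.02403 = 0.06937 K/W
Q = ΔT/ΣR = (136 °C − 23 °C)/0.06937 = 1629 W
From the inner boundary to the mineral wool/stainless steel interface, ΣR_partial = 0.04530 K/W.
T_interface = T_in − Q·ΣR_partial = 136 °C − (1629)(0.04530) = 62.2 °C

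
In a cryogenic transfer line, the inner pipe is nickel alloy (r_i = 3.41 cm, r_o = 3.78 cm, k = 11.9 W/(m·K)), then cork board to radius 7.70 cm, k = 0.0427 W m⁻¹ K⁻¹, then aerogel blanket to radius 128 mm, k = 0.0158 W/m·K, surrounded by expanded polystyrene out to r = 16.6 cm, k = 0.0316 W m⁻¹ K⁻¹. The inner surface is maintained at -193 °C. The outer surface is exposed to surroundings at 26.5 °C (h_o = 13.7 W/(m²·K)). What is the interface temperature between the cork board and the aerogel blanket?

T = -129 °C

Treat each layer as a resistance in series:
  R'_nickel alloy = ln(0.0378/0.0341)/(2πk) = 0.1030/(2π·11.9) = 0.001378 m·K/W
  R'_cork board = ln(0.0770/0.0378)/(2πk) = 0.7115/(2π·0.0427) = 2.652 m·K/W
  R'_aerogel blanket = ln(0.128/0.0770)/(2πk) = 0.5082/(2π·0.0158) = 5.119 m·K/W
  R'_expanded polystyrene = ln(0.166/0.128)/(2πk) = 0.2600/(2π·0.0316) = 1.309 m·K/W
  R'_conv,out = 1/(2πr h) = 1/(2π·0.166·13.7) = 0.06998 m·K/W
ΣR = 0.001378 + 2.652 + 5.119 + 1.309 + 0.06998 = 9.151 m·K/W
Q' = ΔT/ΣR = (-193 °C − 26.5 °C)/9.151 = -23.99 W/m
From the inner boundary to the cork board/aerogel blanket interface, ΣR_partial = 2.653 m·K/W.
T_interface = T_in − Q'·ΣR_partial = -193 °C − (-23.99)(2.653) = -129 °C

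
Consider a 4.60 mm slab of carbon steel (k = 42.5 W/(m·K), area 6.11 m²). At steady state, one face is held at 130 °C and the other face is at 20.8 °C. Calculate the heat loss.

Q = 6160 kW

Q = kA·ΔT/L = 42.5 × 6.11 × |130 °C − 20.8 °C| / 0.00460 = 6.16×10^6 W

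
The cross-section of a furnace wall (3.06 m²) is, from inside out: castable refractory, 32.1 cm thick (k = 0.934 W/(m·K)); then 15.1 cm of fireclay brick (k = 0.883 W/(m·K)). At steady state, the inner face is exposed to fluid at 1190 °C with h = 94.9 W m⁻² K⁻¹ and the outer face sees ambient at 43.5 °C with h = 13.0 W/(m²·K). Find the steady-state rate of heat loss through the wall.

Resistance network (inner→outer):
  R_conv,in = 1/(hA) = 1/(94.9·3.06) = 0.003444 K/W
  R_castable refractory = L/(kA) = 0.321/(0.934·3.06) = 0.1123 K/W
  R_fireclay brick = L/(kA) = 0.151/(0.883·3.06) = 0.05588 K/W
  R_conv,out = 1/(hA) = 1/(13.0·3.06) = 0.02514 K/W
ΣR = 0.003444 + 0.1123 + 0.05588 + 0.02514 = 0.1968 K/W
Q = ΔT/ΣR = (1190 °C − 43.5 °C)/0.1968 = 5830 W

Q = 5.83 kW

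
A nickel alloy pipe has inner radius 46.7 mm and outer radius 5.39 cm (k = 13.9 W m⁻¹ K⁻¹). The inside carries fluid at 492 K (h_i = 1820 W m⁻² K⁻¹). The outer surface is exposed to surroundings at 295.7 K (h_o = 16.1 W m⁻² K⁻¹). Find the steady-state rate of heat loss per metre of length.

Series thermal resistances, inner to outer:
  R'_conv,in = 1/(2πr h) = 1/(2π·0.0467·1820) = 0.001873 m·K/W
  R'_nickel alloy = ln(0.0539/0.0467)/(2πk) = 0.1434/(2π·13.9) = 0.001642 m·K/W
  R'_conv,out = 1/(2πr h) = 1/(2π·0.0539·16.1) = 0.1834 m·K/W
ΣR = 0.001873 + 0.001642 + 0.1834 = 0.1869 m·K/W
Q' = ΔT/ΣR = (492 K − 295.7 K)/0.1869 = 1050 W/m

Q' = 1050 W/m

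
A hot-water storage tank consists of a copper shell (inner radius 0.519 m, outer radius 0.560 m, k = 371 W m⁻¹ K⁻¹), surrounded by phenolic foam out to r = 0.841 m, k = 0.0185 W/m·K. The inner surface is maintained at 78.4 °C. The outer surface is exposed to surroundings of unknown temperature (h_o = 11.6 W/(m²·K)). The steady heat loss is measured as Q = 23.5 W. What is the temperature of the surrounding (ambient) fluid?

T_out = 17.9 °C

Series resistances:
  R_copper = (1/0.519 − 1/0.560)/(4πk) = 0.1411/(4π·371) = 3.026×10^-5 K/W
  R_phenolic foam = (1/0.560 − 1/0.841)/(4πk) = 0.5967/(4π·0.0185) = 2.566 K/W
  R_conv,out = 1/(4πr²h) = 1/(4π·0.841²·11.6) = 0.009699 K/W
ΣR = 2.576 K/W
ΔT = Q·ΣR = 23.5 × 2.576 = 60.54 K
Heat flows outward, so T_out = T_in − ΔT = 78.4 − 60.54 = 17.9 °C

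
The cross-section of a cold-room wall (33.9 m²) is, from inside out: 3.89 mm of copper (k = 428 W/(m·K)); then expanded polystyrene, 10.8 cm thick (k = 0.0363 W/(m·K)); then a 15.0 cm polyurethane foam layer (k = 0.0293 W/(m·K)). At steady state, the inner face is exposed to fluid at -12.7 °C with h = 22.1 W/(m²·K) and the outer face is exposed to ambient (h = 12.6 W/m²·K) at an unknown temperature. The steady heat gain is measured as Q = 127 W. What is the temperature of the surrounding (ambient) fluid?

Series resistances:
  R_conv,in = 1/(hA) = 1/(22.1·33.9) = 0.001335 K/W
  R_copper = L/(kA) = 0.00389/(428·33.9) = 2.681×10^-7 K/W
  R_expanded polystyrene = L/(kA) = 0.108/(0.0363·33.9) = 0.08776 K/W
  R_polyurethane foam = L/(kA) = 0.150/(0.0293·33.9) = 0.1510 K/W
  R_conv,out = 1/(hA) = 1/(12.6·33.9) = 0.002341 K/W
ΣR = 0.2425 K/W
ΔT = Q·ΣR = 127 × 0.2425 = 30.80 K
Heat flows inward, so T_out = T_in + ΔT = -12.7 + 30.80 = 18.1 °C

T_out = 18.1 °C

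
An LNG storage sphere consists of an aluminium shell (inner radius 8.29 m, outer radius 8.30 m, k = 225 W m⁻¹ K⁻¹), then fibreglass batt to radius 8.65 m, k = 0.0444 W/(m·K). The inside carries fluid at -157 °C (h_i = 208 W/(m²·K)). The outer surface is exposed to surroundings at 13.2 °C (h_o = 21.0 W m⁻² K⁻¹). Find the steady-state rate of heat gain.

Series thermal resistances, inner to outer:
  R_conv,in = 1/(4πr²h) = 1/(4π·8.29²·208) = 5.567×10^-6 K/W
  R_aluminium = (1/8.29 − 1/8.30)/(4πk) = 1.453×10^-4/(4π·225) = 5.140×10^-8 K/W
  R_fibreglass batt = (1/8.30 − 1/8.65)/(4πk) = 0.004875/(4π·0.0444) = 0.008737 K/W
  R_conv,out = 1/(4πr²h) = 1/(4π·8.65²·21.0) = 5.065×10^-5 K/W
ΣR = 5.567×10^-6 + 5.140×10^-8 + 0.008737 + 5.065×10^-5 = 0.008793 K/W
Q = ΔT/ΣR = (-157 °C − 13.2 °C)/0.008793 = -19400 W
(Negative Q ⇒ heat flows inward; heat gain = 19400 W.)

Q = 19.4 kW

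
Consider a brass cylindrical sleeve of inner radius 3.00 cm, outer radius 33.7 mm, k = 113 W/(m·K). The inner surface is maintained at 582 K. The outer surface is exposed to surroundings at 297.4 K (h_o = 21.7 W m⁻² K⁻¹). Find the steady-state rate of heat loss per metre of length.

Series thermal resistances, inner to outer:
  R'_brass = ln(0.0337/0.0300)/(2πk) = 0.1163/(2π·113) = 1.638×10^-4 m·K/W
  R'_conv,out = 1/(2πr h) = 1/(2π·0.0337·21.7) = 0.2176 m·K/W
ΣR = 1.638×10^-4 + 0.2176 = 0.2178 m·K/W
Q' = ΔT/ΣR = (582 K − 297.4 K)/0.2178 = 1310 W/m

Q' = 1310 W/m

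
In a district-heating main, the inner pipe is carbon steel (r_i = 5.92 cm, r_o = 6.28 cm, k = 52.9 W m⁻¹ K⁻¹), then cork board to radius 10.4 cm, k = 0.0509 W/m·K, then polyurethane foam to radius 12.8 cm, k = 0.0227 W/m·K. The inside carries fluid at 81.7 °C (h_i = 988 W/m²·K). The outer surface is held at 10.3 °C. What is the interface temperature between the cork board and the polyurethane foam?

T = 44.5 °C

Series thermal resistances, inner to outer:
  R'_conv,in = 1/(2πr h) = 1/(2π·0.0592·988) = 0.002721 m·K/W
  R'_carbon steel = ln(0.0628/0.0592)/(2πk) = 0.05903/(2π·52.9) = 1.776×10^-4 m·K/W
  R'_cork board = ln(0.104/0.0628)/(2πk) = 0.5044/(2π·0.0509) = 1.577 m·K/W
  R'_polyurethane foam = ln(0.128/0.104)/(2πk) = 0.2076/(2π·0.0227) = 1.456 m·K/W
ΣR = 0.002721 + 1.776×10^-4 + 1.577 + 1.456 = 3.036 m·K/W
Q' = ΔT/ΣR = (81.7 °C − 10.3 °C)/3.036 = 23.52 W/m
From the inner boundary to the cork board/polyurethane foam interface, ΣR_partial = 1.580 m·K/W.
T_interface = T_in − Q'·ΣR_partial = 81.7 °C − (23.52)(1.580) = 44.5 °C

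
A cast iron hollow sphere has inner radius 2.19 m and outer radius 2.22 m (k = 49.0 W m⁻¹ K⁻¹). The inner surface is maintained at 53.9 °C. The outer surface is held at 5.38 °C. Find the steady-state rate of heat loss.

Q = 4πk·ΔT/(1/r₁ − 1/r₂) = 4π × 49.0 × 48.52 / (1/2.19 − 1/2.22) = 4.84×10^6 W

Q = 4840 kW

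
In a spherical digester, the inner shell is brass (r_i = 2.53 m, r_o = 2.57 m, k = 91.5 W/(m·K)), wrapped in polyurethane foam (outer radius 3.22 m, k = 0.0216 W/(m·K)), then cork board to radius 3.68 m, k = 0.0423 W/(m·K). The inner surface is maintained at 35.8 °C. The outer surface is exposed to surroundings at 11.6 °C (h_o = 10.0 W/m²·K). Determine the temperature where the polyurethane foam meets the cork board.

Series thermal resistances, inner to outer:
  R_brass = (1/2.53 − 1/2.57)/(4πk) = 0.006152/(4π·91.5) = 5.350×10^-6 K/W
  R_polyurethane foam = (1/2.57 − 1/3.22)/(4πk) = 0.07855/(4π·0.0216) = 0.2894 K/W
  R_cork board = (1/3.22 − 1/3.68)/(4πk) = 0.03882/(4π·0.0423) = 0.07303 K/W
  R_conv,out = 1/(4πr²h) = 1/(4π·3.68²·10.0) = 5.876×10^-4 K/W
ΣR = 5.350×10^-6 + 0.2894 + 0.07303 + 5.876×10^-4 = 0.3630 K/W
Q = ΔT/ΣR = (35.8 °C − 11.6 °C)/0.3630 = 66.67 W
From the inner boundary to the polyurethane foam/cork board interface, ΣR_partial = 0.2894 K/W.
T_interface = T_in − Q·ΣR_partial = 35.8 °C − (66.67)(0.2894) = 16.5 °C

T = 16.5 °C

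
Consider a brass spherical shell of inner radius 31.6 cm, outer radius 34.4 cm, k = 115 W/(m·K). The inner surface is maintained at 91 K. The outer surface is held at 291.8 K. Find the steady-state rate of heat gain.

Q = 1130 kW

Q = 4πk·ΔT/(1/r₁ − 1/r₂) = 4π × 115 × 200.8 / (1/0.316 − 1/0.344) = 1.13×10^6 W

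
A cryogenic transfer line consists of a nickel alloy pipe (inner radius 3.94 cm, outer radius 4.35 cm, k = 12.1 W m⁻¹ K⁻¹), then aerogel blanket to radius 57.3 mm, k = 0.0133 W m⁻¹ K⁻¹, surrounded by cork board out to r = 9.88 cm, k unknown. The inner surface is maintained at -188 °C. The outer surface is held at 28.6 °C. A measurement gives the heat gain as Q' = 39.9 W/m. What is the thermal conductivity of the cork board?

ΣR = ΔT/Q' = |-188 − 28.6|/39.9 = 5.429 m·K/W
Known resistances:
  R'_nickel alloy = ln(0.0435/0.0394)/(2πk) = 0.09900/(2π·12.1) = 0.001302 m·K/W
  R'_aerogel blanket = ln(0.0573/0.0435)/(2πk) = 0.2755/(2π·0.0133) = 3.297 m·K/W
R_cork board = ΣR − ΣR_known = 5.429 − 3.298 = 2.131 m·K/W
ln(r₂/r₁)/(2πk) = 2.131 ⇒ k = 0.5448/(2π·2.131) = 0.0407 W/m·K

k = 0.0407 W/m·K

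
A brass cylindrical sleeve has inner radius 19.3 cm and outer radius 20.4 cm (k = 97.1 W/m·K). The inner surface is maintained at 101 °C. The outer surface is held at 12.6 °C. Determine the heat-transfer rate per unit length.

Q' = 973 kW/m

Q' = 2πk·ΔT/ln(r₂/r₁) = 2π × 97.1 × 88.4 / ln(0.204/0.193) = 9.73×10^5 W/m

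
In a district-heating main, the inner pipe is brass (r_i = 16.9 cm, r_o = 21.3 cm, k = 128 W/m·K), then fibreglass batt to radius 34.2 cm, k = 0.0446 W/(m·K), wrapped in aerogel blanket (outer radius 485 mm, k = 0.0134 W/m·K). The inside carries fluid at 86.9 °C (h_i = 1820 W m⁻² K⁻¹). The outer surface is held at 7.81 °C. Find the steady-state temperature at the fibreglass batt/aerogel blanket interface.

T = 64.0 °C

Treat each layer as a resistance in series:
  R'_conv,in = 1/(2πr h) = 1/(2π·0.169·1820) = 5.174×10^-4 m·K/W
  R'_brass = ln(0.213/0.169)/(2πk) = 0.2314/(2π·128) = 2.877×10^-4 m·K/W
  R'_fibreglass batt = ln(0.342/0.213)/(2πk) = 0.4735/(2π·0.0446) = 1.690 m·K/W
  R'_aerogel blanket = ln(0.485/0.342)/(2πk) = 0.3493/(2π·0.0134) = 4.149 m·K/W
ΣR = 5.174×10^-4 + 2.877×10^-4 + 1.690 + 4.149 = 5.840 m·K/W
Q' = ΔT/ΣR = (86.9 °C − 7.81 °C)/5.840 = 13.54 W/m
From the inner boundary to the fibreglass batt/aerogel blanket interface, ΣR_partial = 1.691 m·K/W.
T_interface = T_in − Q'·ΣR_partial = 86.9 °C − (13.54)(1.691) = 64.0 °C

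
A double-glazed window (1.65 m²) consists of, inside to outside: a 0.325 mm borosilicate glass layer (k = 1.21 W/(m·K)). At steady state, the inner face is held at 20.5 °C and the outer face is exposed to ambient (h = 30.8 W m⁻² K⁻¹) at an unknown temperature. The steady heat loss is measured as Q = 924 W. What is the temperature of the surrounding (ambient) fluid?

T_out = 2.17 °C

Sum the resistances:
  R_borosilicate glass = L/(kA) = 3.25×10^-4/(1.21·1.65) = 1.628×10^-4 K/W
  R_conv,out = 1/(hA) = 1/(30.8·1.65) = 0.01968 K/W
ΣR = 0.01984 K/W
ΔT = Q·ΣR = 924 × 0.01984 = 18.33 K
Heat flows outward, so T_out = T_in − ΔT = 20.5 − 18.33 = 2.17 °C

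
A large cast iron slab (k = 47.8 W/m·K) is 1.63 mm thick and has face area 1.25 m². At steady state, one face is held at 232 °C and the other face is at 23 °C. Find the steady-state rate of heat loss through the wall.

Q = 7.66×10^6 W

Q = kA·ΔT/L = 47.8 × 1.25 × |232 °C − 23 °C| / 0.00163 = 7.66×10^6 W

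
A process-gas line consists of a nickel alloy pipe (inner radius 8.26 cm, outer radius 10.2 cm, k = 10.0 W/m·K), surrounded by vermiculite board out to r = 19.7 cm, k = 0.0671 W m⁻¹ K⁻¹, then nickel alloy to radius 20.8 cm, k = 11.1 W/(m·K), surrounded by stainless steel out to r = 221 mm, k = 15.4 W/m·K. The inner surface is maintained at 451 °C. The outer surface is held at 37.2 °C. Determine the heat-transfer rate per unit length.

Q' = 264 W/m

Treat each layer as a resistance in series:
  R'_nickel alloy = ln(0.102/0.0826)/(2πk) = 0.2110/(2π·10.0) = 0.003358 m·K/W
  R'_vermiculite board = ln(0.197/0.102)/(2πk) = 0.6582/(2π·0.0671) = 1.561 m·K/W
  R'_nickel alloy = ln(0.208/0.197)/(2πk) = 0.05433/(2π·11.1) = 7.791×10^-4 m·K/W
  R'_stainless steel = ln(0.221/0.208)/(2πk) = 0.06062/(2π·15.4) = 6.265×10^-4 m·K/W
ΣR = 0.003358 + 1.561 + 7.791×10^-4 + 6.265×10^-4 = 1.566 m·K/W
Q' = ΔT/ΣR = (451 °C − 37.2 °C)/1.566 = 264 W/m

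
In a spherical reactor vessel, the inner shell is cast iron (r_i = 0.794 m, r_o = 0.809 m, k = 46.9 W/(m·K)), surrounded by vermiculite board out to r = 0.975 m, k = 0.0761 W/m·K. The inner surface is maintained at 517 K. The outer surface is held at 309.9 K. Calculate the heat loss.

Q = 941 W

Resistance network (inner→outer):
  R_cast iron = (1/0.794 − 1/0.809)/(4πk) = 0.02335/(4π·46.9) = 3.962×10^-5 K/W
  R_vermiculite board = (1/0.809 − 1/0.975)/(4πk) = 0.2105/(4π·0.0761) = 0.2201 K/W
ΣR = 3.962×10^-5 + 0.2201 = 0.2201 K/W
Q = ΔT/ΣR = (517 K − 309.9 K)/0.2201 = 941 W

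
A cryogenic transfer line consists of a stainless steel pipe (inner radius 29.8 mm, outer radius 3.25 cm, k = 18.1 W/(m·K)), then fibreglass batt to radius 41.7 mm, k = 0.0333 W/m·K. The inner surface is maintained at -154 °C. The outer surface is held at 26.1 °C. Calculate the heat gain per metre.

Series thermal resistances, inner to outer:
  R'_stainless steel = ln(0.0325/0.0298)/(2πk) = 0.08673/(2π·18.1) = 7.626×10^-4 m·K/W
  R'_fibreglass batt = ln(0.0417/0.0325)/(2πk) = 0.2493/(2π·0.0333) = 1.191 m·K/W
ΣR = 7.626×10^-4 + 1.191 = 1.192 m·K/W
Q' = ΔT/ΣR = (-154 °C − 26.1 °C)/1.192 = -151 W/m
(Negative Q' ⇒ heat flows inward; heat gain = 151 W/m.)

Q' = 151 W/m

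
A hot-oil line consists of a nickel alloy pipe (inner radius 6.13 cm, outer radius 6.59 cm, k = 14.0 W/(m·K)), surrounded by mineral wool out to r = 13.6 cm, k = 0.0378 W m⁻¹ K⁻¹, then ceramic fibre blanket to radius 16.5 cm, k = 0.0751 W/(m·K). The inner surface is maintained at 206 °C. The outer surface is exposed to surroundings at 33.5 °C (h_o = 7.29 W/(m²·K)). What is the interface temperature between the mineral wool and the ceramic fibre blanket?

Treat each layer as a resistance in series:
  R'_nickel alloy = ln(0.0659/0.0613)/(2πk) = 0.07236/(2π·14.0) = 8.226×10^-4 m·K/W
  R'_mineral wool = ln(0.136/0.0659)/(2πk) = 0.7245/(2π·0.0378) = 3.051 m·K/W
  R'_ceramic fibre blanket = ln(0.165/0.136)/(2πk) = 0.1933/(2π·0.0751) = 0.4096 m·K/W
  R'_conv,out = 1/(2πr h) = 1/(2π·0.165·7.29) = 0.1323 m·K/W
ΣR = 8.226×10^-4 + 3.051 + 0.4096 + 0.1323 = 3.594 m·K/W
Q' = ΔT/ΣR = (206 °C − 33.5 °C)/3.594 = 48.00 W/m
From the inner boundary to the mineral wool/ceramic fibre blanket interface, ΣR_partial = 3.052 m·K/W.
T_interface = T_in − Q'·ΣR_partial = 206 °C − (48.00)(3.052) = 59.5 °C

T = 59.5 °C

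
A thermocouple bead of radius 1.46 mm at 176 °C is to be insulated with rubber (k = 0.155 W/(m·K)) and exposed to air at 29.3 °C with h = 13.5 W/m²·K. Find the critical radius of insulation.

r_cr = 2.30 cm

For a sphere, r_cr = 2k_ins/h = 2·0.155/13.5 = 0.0230 m = 2.30 cm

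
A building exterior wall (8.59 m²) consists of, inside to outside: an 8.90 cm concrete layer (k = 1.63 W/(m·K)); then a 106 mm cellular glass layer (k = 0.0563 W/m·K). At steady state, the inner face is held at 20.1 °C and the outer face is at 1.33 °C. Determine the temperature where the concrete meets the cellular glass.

T = 19.6 °C

Series thermal resistances, inner to outer:
  R_concrete = L/(kA) = 0.0890/(1.63·8.59) = 0.006356 K/W
  R_cellular glass = L/(kA) = 0.106/(0.0563·8.59) = 0.2192 K/W
ΣR = 0.006356 + 0.2192 = 0.2256 K/W
Q = ΔT/ΣR = (20.1 °C − 1.33 °C)/0.2256 = 83.20 W
From the inner boundary to the concrete/cellular glass interface, ΣR_partial = 0.006356 K/W.
T_interface = T_in − Q·ΣR_partial = 20.1 °C − (83.20)(0.006356) = 19.6 °C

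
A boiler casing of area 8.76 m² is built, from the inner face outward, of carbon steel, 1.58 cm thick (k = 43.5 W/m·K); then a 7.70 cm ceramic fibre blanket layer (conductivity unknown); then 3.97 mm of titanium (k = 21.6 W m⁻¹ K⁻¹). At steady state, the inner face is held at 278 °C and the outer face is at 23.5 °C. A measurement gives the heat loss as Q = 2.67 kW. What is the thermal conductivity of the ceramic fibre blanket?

ΣR = ΔT/Q = |278 − 23.5|/2670 = 0.09532 K/W
Known resistances:
  R_carbon steel = L/(kA) = 0.0158/(43.5·8.76) = 4.146×10^-5 K/W
  R_titanium = L/(kA) = 0.00397/(21.6·8.76) = 2.098×10^-5 K/W
R_ceramic fibre blanket = ΣR − ΣR_known = 0.09532 − 6.244×10^-5 = 0.09526 K/W
L/(kA) = 0.09526 ⇒ k = 0.0770/(0.09526·8.76) = 0.0923 W/m·K

k = 0.0923 W/m·K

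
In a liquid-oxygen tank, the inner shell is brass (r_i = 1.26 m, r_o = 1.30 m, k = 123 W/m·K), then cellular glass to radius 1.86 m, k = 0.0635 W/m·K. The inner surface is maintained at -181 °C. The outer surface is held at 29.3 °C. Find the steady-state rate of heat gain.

Resistance network (inner→outer):
  R_brass = (1/1.26 − 1/1.30)/(4πk) = 0.02442/(4π·123) = 1.580×10^-5 K/W
  R_cellular glass = (1/1.30 − 1/1.86)/(4πk) = 0.2316/(4π·0.0635) = 0.2902 K/W
ΣR = 1.580×10^-5 + 0.2902 = 0.2902 K/W
Q = ΔT/ΣR = (-181 °C − 29.3 °C)/0.2902 = -725 W
(Negative Q ⇒ heat flows inward; heat gain = 725 W.)

Q = 725 W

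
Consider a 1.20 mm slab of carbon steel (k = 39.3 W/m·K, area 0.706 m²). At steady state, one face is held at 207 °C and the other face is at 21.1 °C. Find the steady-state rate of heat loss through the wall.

Q = kA·ΔT/L = 39.3 × 0.706 × |207 °C − 21.1 °C| / 0.00120 = 4.30×10^6 W

Q = 4300 kW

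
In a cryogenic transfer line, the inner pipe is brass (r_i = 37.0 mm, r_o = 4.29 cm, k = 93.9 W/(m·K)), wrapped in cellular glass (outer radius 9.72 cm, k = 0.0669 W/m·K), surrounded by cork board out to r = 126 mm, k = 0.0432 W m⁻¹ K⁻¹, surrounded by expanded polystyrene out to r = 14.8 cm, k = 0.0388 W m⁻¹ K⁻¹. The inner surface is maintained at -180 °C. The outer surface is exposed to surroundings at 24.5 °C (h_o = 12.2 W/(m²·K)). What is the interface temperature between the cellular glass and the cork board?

T = -71.0 °C

Treat each layer as a resistance in series:
  R'_brass = ln(0.0429/0.0370)/(2πk) = 0.1480/(2π·93.9) = 2.508×10^-4 m·K/W
  R'_cellular glass = ln(0.0972/0.0429)/(2πk) = 0.8179/(2π·0.0669) = 1.946 m·K/W
  R'_cork board = ln(0.126/0.0972)/(2πk) = 0.2595/(2π·0.0432) = 0.9561 m·K/W
  R'_expanded polystyrene = ln(0.148/0.126)/(2πk) = 0.1609/(2π·0.0388) = 0.6601 m·K/W
  R'_conv,out = 1/(2πr h) = 1/(2π·0.148·12.2) = 0.08815 m·K/W
ΣR = 2.508×10^-4 + 1.946 + 0.9561 + 0.6601 + 0.08815 = 3.651 m·K/W
Q' = ΔT/ΣR = (-180 °C − 24.5 °C)/3.651 = -56.01 W/m
From the inner boundary to the cellular glass/cork board interface, ΣR_partial = 1.946 m·K/W.
T_interface = T_in − Q'·ΣR_partial = -180 °C − (-56.01)(1.946) = -71.0 °C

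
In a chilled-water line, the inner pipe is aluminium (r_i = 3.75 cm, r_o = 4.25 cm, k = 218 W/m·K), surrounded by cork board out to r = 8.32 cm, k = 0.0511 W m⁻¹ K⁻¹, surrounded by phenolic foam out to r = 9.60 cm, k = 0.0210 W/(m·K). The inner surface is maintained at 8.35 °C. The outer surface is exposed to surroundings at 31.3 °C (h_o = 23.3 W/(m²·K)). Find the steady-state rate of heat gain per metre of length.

Series thermal resistances, inner to outer:
  R'_aluminium = ln(0.0425/0.0375)/(2πk) = 0.1252/(2π·218) = 9.138×10^-5 m·K/W
  R'_cork board = ln(0.0832/0.0425)/(2πk) = 0.6717/(2π·0.0511) = 2.092 m·K/W
  R'_phenolic foam = ln(0.0960/0.0832)/(2πk) = 0.1431/(2π·0.0210) = 1.085 m·K/W
  R'_conv,out = 1/(2πr h) = 1/(2π·0.0960·23.3) = 0.07115 m·K/W
ΣR = 9.138×10^-5 + 2.092 + 1.085 + 0.07115 = 3.248 m·K/W
Q' = ΔT/ΣR = (8.35 °C − 31.3 °C)/3.248 = -7.07 W/m
(Negative Q' ⇒ heat flows inward; heat gain = 7.07 W/m.)

Q' = 7.07 W/m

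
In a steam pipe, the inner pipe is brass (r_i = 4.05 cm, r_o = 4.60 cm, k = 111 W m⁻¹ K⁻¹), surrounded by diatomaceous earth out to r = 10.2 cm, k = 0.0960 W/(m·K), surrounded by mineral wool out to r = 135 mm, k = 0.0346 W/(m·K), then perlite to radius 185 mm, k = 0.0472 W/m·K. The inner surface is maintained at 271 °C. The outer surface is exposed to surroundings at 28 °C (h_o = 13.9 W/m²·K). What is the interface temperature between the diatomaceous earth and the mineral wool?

Series thermal resistances, inner to outer:
  R'_brass = ln(0.0460/0.0405)/(2πk) = 0.1273/(2π·111) = 1.826×10^-4 m·K/W
  R'_diatomaceous earth = ln(0.102/0.0460)/(2πk) = 0.7963/(2π·0.0960) = 1.320 m·K/W
  R'_mineral wool = ln(0.135/0.102)/(2πk) = 0.2803/(2π·0.0346) = 1.289 m·K/W
  R'_perlite = ln(0.185/0.135)/(2πk) = 0.3151/(2π·0.0472) = 1.062 m·K/W
  R'_conv,out = 1/(2πr h) = 1/(2π·0.185·13.9) = 0.06189 m·K/W
ΣR = 1.826×10^-4 + 1.320 + 1.289 + 1.062 + 0.06189 = 3.733 m·K/W
Q' = ΔT/ΣR = (271 °C − 28 °C)/3.733 = 65.10 W/m
From the inner boundary to the diatomaceous earth/mineral wool interface, ΣR_partial = 1.320 m·K/W.
T_interface = T_in − Q'·ΣR_partial = 271 °C − (65.10)(1.320) = 185 °C

T = 185 °C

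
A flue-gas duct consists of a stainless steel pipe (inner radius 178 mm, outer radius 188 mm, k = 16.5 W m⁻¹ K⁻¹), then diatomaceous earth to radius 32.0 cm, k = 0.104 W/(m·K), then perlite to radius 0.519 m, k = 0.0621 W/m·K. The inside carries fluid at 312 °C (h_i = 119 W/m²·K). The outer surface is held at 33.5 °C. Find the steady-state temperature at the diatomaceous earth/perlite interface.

T = 201 °C

Treat each layer as a resistance in series:
  R'_conv,in = 1/(2πr h) = 1/(2π·0.178·119) = 0.007514 m·K/W
  R'_stainless steel = ln(0.188/0.178)/(2πk) = 0.05466/(2π·16.5) = 5.272×10^-4 m·K/W
  R'_diatomaceous earth = ln(0.320/0.188)/(2πk) = 0.5319/(2π·0.104) = 0.8140 m·K/W
  R'_perlite = ln(0.519/0.320)/(2πk) = 0.4836/(2π·0.0621) = 1.239 m·K/W
ΣR = 0.007514 + 5.272×10^-4 + 0.8140 + 1.239 = 2.061 m·K/W
Q' = ΔT/ΣR = (312 °C − 33.5 °C)/2.061 = 135.1 W/m
From the inner boundary to the diatomaceous earth/perlite interface, ΣR_partial = 0.8220 m·K/W.
T_interface = T_in − Q'·ΣR_partial = 312 °C − (135.1)(0.8220) = 201 °C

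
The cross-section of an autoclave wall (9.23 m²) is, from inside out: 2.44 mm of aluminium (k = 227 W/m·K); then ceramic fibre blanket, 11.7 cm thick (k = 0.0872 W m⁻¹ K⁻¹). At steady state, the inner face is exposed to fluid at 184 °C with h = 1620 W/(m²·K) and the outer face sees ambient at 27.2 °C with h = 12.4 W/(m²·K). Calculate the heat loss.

Resistance network (inner→outer):
  R_conv,in = 1/(hA) = 1/(1620·9.23) = 6.688×10^-5 K/W
  R_aluminium = L/(kA) = 0.00244/(227·9.23) = 1.165×10^-6 K/W
  R_ceramic fibre blanket = L/(kA) = 0.117/(0.0872·9.23) = 0.1454 K/W
  R_conv,out = 1/(hA) = 1/(12.4·9.23) = 0.008737 K/W
ΣR = 6.688×10^-5 + 1.165×10^-6 + 0.1454 + 0.008737 = 0.1542 K/W
Q = ΔT/ΣR = (184 °C − 27.2 °C)/0.1542 = 1020 W

Q = 1020 W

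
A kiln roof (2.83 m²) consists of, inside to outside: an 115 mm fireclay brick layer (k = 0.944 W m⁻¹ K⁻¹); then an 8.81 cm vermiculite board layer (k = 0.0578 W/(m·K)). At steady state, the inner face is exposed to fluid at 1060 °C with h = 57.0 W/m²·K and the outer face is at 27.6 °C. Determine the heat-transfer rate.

Q = 1760 W

Series thermal resistances, inner to outer:
  R_conv,in = 1/(hA) = 1/(57.0·2.83) = 0.006199 K/W
  R_fireclay brick = L/(kA) = 0.115/(0.944·2.83) = 0.04305 K/W
  R_vermiculite board = L/(kA) = 0.0881/(0.0578·2.83) = 0.5386 K/W
ΣR = 0.006199 + 0.04305 + 0.5386 = 0.5878 K/W
Q = ΔT/ΣR = (1060 °C − 27.6 °C)/0.5878 = 1760 W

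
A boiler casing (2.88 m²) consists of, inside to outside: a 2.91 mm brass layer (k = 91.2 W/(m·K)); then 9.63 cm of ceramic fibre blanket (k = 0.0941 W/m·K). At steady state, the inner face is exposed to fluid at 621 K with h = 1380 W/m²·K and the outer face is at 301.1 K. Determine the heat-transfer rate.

Series thermal resistances, inner to outer:
  R_conv,in = 1/(hA) = 1/(1380·2.88) = 2.516×10^-4 K/W
  R_brass = L/(kA) = 0.00291/(91.2·2.88) = 1.108×10^-5 K/W
  R_ceramic fibre blanket = L/(kA) = 0.0963/(0.0941·2.88) = 0.3553 K/W
ΣR = 2.516×10^-4 + 1.108×10^-5 + 0.3553 = 0.3556 K/W
Q = ΔT/ΣR = (621 K − 301.1 K)/0.3556 = 900 W

Q = 900 W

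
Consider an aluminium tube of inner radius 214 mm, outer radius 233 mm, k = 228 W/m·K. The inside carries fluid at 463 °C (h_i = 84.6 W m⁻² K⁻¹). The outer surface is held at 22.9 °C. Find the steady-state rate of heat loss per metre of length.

Treat each layer as a resistance in series:
  R'_conv,in = 1/(2πr h) = 1/(2π·0.214·84.6) = 0.008791 m·K/W
  R'_aluminium = ln(0.233/0.214)/(2πk) = 0.08506/(2π·228) = 5.938×10^-5 m·K/W
ΣR = 0.008791 + 5.938×10^-5 = 0.008850 m·K/W
Q' = ΔT/ΣR = (463 °C − 22.9 °C)/0.008850 = 49700 W/m

Q' = 49.7 kW/m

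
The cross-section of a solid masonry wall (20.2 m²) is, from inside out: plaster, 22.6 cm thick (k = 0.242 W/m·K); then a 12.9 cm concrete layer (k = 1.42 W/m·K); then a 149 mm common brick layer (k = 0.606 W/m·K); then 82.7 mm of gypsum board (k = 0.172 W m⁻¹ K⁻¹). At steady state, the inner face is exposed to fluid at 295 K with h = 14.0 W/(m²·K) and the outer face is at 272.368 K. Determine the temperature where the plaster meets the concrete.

T = 282.52 K

Series thermal resistances, inner to outer:
  R_conv,in = 1/(hA) = 1/(14.0·20.2) = 0.003536 K/W
  R_plaster = L/(kA) = 0.226/(0.242·20.2) = 0.04623 K/W
  R_concrete = L/(kA) = 0.129/(1.42·20.2) = 0.004497 K/W
  R_common brick = L/(kA) = 0.149/(0.606·20.2) = 0.01217 K/W
  R_gypsum board = L/(kA) = 0.0827/(0.172·20.2) = 0.02380 K/W
ΣR = 0.003536 + 0.04623 + 0.004497 + 0.01217 + 0.02380 = 0.09023 K/W
Q = ΔT/ΣR = (295 K − 272.368 K)/0.09023 = 250.8 W
From the inner boundary to the plaster/concrete interface, ΣR_partial = 0.04977 K/W.
T_interface = T_in − Q·ΣR_partial = 295 K − (250.8)(0.04977) = 282.52 K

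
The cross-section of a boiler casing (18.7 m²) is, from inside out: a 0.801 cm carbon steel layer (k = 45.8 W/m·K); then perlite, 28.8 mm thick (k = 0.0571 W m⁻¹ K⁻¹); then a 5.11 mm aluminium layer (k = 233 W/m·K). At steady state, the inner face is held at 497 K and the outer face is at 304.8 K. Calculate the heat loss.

Q = 7120 W

Treat each layer as a resistance in series:
  R_carbon steel = L/(kA) = 0.00801/(45.8·18.7) = 9.352×10^-6 K/W
  R_perlite = L/(kA) = 0.0288/(0.0571·18.7) = 0.02697 K/W
  R_aluminium = L/(kA) = 0.00511/(233·18.7) = 1.173×10^-6 K/W
ΣR = 9.352×10^-6 + 0.02697 + 1.173×10^-6 = 0.02698 K/W
Q = ΔT/ΣR = (497 K − 304.8 K)/0.02698 = 7120 W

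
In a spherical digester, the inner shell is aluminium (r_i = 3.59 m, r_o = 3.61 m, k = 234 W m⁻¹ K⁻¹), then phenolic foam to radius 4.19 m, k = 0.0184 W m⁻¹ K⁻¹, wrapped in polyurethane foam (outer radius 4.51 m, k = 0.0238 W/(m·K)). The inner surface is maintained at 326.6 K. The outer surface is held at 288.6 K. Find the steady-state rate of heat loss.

Q = 171 W

Treat each layer as a resistance in series:
  R_aluminium = (1/3.59 − 1/3.61)/(4πk) = 0.001543/(4π·234) = 5.248×10^-7 K/W
  R_phenolic foam = (1/3.61 − 1/4.19)/(4πk) = 0.03834/(4π·0.0184) = 0.1658 K/W
  R_polyurethane foam = (1/4.19 − 1/4.51)/(4πk) = 0.01693/(4π·0.0238) = 0.05662 K/W
ΣR = 5.248×10^-7 + 0.1658 + 0.05662 = 0.2224 K/W
Q = ΔT/ΣR = (326.6 K − 288.6 K)/0.2224 = 171 W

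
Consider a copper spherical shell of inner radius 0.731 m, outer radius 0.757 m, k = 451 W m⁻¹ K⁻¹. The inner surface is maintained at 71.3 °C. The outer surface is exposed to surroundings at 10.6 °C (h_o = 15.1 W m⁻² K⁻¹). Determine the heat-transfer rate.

Q = 6.59 kW

Resistance network (inner→outer):
  R_copper = (1/0.731 − 1/0.757)/(4πk) = 0.04699/(4π·451) = 8.290×10^-6 K/W
  R_conv,out = 1/(4πr²h) = 1/(4π·0.757²·15.1) = 0.009196 K/W
ΣR = 8.290×10^-6 + 0.009196 = 0.009204 K/W
Q = ΔT/ΣR = (71.3 °C − 10.6 °C)/0.009204 = 6590 W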